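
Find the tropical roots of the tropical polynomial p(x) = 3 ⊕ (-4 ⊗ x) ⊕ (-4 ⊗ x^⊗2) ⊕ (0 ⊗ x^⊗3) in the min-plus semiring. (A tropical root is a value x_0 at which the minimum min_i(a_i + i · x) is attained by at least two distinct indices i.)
Roots: {-4, 0, 7}

Each tropical root is a break point of the lower envelope of the lines y = a_i + i · x (there are 4 lines, with slopes 0, 1, ..., 3). Only the lines that attain the minimum somewhere contribute to roots; other lines are dominated. Here the surviving (envelope) indices are i = 3, i = 2, i = 1, i = 0.
Intersections between consecutive envelope lines give the roots: for adjacent envelope indices i < j the intersection is x = (a_i − a_j) / (j − i). Reading off the sorted break points: {-4, 0, 7}.
Verification: at each break x_0, at least two indices attain the minimum of min_i(a_i + i · x_0).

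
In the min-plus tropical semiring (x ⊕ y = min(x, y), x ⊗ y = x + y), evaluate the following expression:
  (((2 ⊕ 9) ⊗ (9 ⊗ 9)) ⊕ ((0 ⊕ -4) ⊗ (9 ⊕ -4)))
(((2 ⊕ 9) ⊗ (9 ⊗ 9)) ⊕ ((0 ⊕ -4) ⊗ (9 ⊕ -4))) = -8

Expand innermost to outermost. Recall ⊕ takes the minimum of its arguments and ⊗ takes their sum. Working out the expression (((2 ⊕ 9) ⊗ (9 ⊗ 9)) ⊕ ((0 ⊕ -4) ⊗ (9 ⊕ -4))) gives -8.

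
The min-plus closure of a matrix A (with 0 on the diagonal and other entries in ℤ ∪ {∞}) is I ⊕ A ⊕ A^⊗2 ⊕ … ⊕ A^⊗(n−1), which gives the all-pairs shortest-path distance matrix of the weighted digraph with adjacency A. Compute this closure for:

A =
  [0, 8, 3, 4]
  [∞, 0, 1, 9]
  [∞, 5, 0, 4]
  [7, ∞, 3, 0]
Closure =
  [0, 8, 3, 4]
  [12, 0, 1, 5]
  [11, 5, 0, 4]
  [7, 8, 3, 0]

This is the Floyd-Warshall all-pairs shortest-path computation. For each intermediate vertex k = 0, 1, …, 3, update dist[i][j] ← min(dist[i][j], dist[i][k] + dist[k][j]). The final matrix gives, for each (i, j), the minimum total weight of any directed path from i to j (possibly empty when i = j).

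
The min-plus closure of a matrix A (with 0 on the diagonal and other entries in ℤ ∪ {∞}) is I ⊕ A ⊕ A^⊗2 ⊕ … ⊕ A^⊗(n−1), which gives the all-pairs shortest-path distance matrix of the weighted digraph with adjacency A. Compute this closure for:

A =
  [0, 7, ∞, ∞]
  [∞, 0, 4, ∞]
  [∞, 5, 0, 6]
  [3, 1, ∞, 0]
Closure =
  [0, 7, 11, 17]
  [13, 0, 4, 10]
  [9, 5, 0, 6]
  [3, 1, 5, 0]

This is the Floyd-Warshall all-pairs shortest-path computation. For each intermediate vertex k = 0, 1, …, 3, update dist[i][j] ← min(dist[i][j], dist[i][k] + dist[k][j]). The final matrix gives, for each (i, j), the minimum total weight of any directed path from i to j (possibly empty when i = j).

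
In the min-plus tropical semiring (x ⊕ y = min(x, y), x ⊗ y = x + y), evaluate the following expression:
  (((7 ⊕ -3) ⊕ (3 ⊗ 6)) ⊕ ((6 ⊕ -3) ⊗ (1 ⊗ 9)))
(((7 ⊕ -3) ⊕ (3 ⊗ 6)) ⊕ ((6 ⊕ -3) ⊗ (1 ⊗ 9))) = -3

Expand innermost to outermost. Recall ⊕ takes the minimum of its arguments and ⊗ takes their sum. Working out the expression (((7 ⊕ -3) ⊕ (3 ⊗ 6)) ⊕ ((6 ⊕ -3) ⊗ (1 ⊗ 9))) gives -3.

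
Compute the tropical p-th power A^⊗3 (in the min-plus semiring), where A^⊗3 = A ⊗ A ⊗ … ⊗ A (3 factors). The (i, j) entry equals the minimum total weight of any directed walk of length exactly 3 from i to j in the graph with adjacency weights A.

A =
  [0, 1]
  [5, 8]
A^⊗3 =
  [0, 1]
  [5, 6]

Each entry (A^⊗3)_ij equals the minimum over all length-3 walks i = v_0 → v_1 → … → v_3 = j of Σ_t A[v_t][v_{t+1}]. For example, for (i, j) = (0, 1) we minimise over 4 possible intermediate vertex sequences; the minimum is 1, attained along the walk 0 → 0 → 0 → 1.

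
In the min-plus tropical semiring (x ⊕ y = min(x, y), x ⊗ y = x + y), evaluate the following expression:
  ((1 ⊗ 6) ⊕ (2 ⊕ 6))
((1 ⊗ 6) ⊕ (2 ⊕ 6)) = 2

Expand innermost to outermost. Recall ⊕ takes the minimum of its arguments and ⊗ takes their sum. Working out the expression ((1 ⊗ 6) ⊕ (2 ⊕ 6)) gives 2.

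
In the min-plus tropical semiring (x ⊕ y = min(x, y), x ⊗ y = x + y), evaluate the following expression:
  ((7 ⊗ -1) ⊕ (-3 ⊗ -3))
((7 ⊗ -1) ⊕ (-3 ⊗ -3)) = -6

Expand innermost to outermost. Recall ⊕ takes the minimum of its arguments and ⊗ takes their sum. Working out the expression ((7 ⊗ -1) ⊕ (-3 ⊗ -3)) gives -6.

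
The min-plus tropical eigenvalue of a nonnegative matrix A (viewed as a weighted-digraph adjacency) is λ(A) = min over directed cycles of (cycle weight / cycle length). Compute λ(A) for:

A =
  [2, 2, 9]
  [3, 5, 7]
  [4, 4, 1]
λ(A) = 1

Enumerate directed cycles and compute their means (weight / length). Sample:
  cycle 0 → 0: weight = 2, length = 1, mean = 2/1 ≈ 2.000
  cycle 1 → 1: weight = 5, length = 1, mean = 5/1 ≈ 5.000
  cycle 2 → 2: weight = 1, length = 1, mean = 1/1 ≈ 1.000
  cycle 0 → 1 → 0: weight = 5, length = 2, mean = 5/2 ≈ 2.500
  cycle 0 → 2 → 0: weight = 13, length = 2, mean = 13/2 ≈ 6.500
  cycle 1 → 0 → 1: weight = 5, length = 2, mean = 5/2 ≈ 2.500
Minimum mean = 1.000, attained e.g. along the cycle 2 → 2 with weight 1 and length 1. So λ(A) = 1/1 = 1.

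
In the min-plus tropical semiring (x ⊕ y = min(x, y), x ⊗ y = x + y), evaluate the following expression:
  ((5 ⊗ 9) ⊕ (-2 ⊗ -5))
((5 ⊗ 9) ⊕ (-2 ⊗ -5)) = -7

Expand innermost to outermost. Recall ⊕ takes the minimum of its arguments and ⊗ takes their sum. Working out the expression ((5 ⊗ 9) ⊕ (-2 ⊗ -5)) gives -7.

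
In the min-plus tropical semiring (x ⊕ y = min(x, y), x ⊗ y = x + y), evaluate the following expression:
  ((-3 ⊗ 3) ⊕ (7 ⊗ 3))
((-3 ⊗ 3) ⊕ (7 ⊗ 3)) = 0

Expand innermost to outermost. Recall ⊕ takes the minimum of its arguments and ⊗ takes their sum. Working out the expression ((-3 ⊗ 3) ⊕ (7 ⊗ 3)) gives 0.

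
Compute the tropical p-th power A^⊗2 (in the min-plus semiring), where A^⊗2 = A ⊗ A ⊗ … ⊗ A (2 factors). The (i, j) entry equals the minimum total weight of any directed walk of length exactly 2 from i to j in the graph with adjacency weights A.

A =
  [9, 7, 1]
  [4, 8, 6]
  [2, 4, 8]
A^⊗2 =
  [3, 5, 9]
  [8, 10, 5]
  [8, 9, 3]

Each entry (A^⊗2)_ij equals the minimum over all length-2 walks i = v_0 → v_1 → … → v_2 = j of Σ_t A[v_t][v_{t+1}]. For example, for (i, j) = (0, 2) we minimise over 3 possible intermediate vertex sequences; the minimum is 9, attained along the walk 0 → 2 → 2.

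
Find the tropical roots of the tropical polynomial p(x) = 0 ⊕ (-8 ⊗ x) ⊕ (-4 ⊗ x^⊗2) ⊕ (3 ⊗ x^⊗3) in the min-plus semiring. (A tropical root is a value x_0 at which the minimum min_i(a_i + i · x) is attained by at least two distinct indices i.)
Roots: {-7, -4, 8}

Each tropical root is a break point of the lower envelope of the lines y = a_i + i · x (there are 4 lines, with slopes 0, 1, ..., 3). Only the lines that attain the minimum somewhere contribute to roots; other lines are dominated. Here the surviving (envelope) indices are i = 3, i = 2, i = 1, i = 0.
Intersections between consecutive envelope lines give the roots: for adjacent envelope indices i < j the intersection is x = (a_i − a_j) / (j − i). Reading off the sorted break points: {-7, -4, 8}.
Verification: at each break x_0, at least two indices attain the minimum of min_i(a_i + i · x_0).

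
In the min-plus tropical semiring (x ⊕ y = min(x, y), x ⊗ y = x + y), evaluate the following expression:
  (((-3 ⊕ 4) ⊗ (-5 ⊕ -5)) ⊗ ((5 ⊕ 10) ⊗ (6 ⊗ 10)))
(((-3 ⊕ 4) ⊗ (-5 ⊕ -5)) ⊗ ((5 ⊕ 10) ⊗ (6 ⊗ 10))) = 13

Expand innermost to outermost. Recall ⊕ takes the minimum of its arguments and ⊗ takes their sum. Working out the expression (((-3 ⊕ 4) ⊗ (-5 ⊕ -5)) ⊗ ((5 ⊕ 10) ⊗ (6 ⊗ 10))) gives 13.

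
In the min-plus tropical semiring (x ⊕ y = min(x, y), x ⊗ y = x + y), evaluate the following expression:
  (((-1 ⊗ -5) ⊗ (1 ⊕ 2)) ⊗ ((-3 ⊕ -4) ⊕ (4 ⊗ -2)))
(((-1 ⊗ -5) ⊗ (1 ⊕ 2)) ⊗ ((-3 ⊕ -4) ⊕ (4 ⊗ -2))) = -9

Expand innermost to outermost. Recall ⊕ takes the minimum of its arguments and ⊗ takes their sum. Working out the expression (((-1 ⊗ -5) ⊗ (1 ⊕ 2)) ⊗ ((-3 ⊕ -4) ⊕ (4 ⊗ -2))) gives -9.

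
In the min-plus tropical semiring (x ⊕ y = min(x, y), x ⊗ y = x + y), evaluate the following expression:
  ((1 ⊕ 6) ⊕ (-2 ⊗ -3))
((1 ⊕ 6) ⊕ (-2 ⊗ -3)) = -5

Expand innermost to outermost. Recall ⊕ takes the minimum of its arguments and ⊗ takes their sum. Working out the expression ((1 ⊕ 6) ⊕ (-2 ⊗ -3)) gives -5.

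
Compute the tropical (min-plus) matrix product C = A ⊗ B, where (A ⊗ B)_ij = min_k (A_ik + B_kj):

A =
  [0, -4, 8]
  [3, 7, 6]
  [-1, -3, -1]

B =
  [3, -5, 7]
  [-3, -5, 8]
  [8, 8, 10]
A ⊗ B =
  [-7, -9, 4]
  [4, -2, 10]
  [-6, -8, 5]

Apply the min-plus product entry-by-entry:
  C[0][0] = min over k of (A[0][0] + B[0][0] = 0 + 3 = 3, A[0][1] + B[1][0] = -4 + -3 = -7, A[0][2] + B[2][0] = 8 + 8 = 16) = -7 (attained at k = 1)
  C[0][1] = min over k of (A[0][0] + B[0][1] = 0 + -5 = -5, A[0][1] + B[1][1] = -4 + -5 = -9, A[0][2] + B[2][1] = 8 + 8 = 16) = -9 (attained at k = 1)
  C[0][2] = min over k of (A[0][0] + B[0][2] = 0 + 7 = 7, A[0][1] + B[1][2] = -4 + 8 = 4, A[0][2] + B[2][2] = 8 + 10 = 18) = 4 (attained at k = 1)
  C[1][0] = min over k of (A[1][0] + B[0][0] = 3 + 3 = 6, A[1][1] + B[1][0] = 7 + -3 = 4, A[1][2] + B[2][0] = 6 + 8 = 14) = 4 (attained at k = 1)
  C[1][1] = min over k of (A[1][0] + B[0][1] = 3 + -5 = -2, A[1][1] + B[1][1] = 7 + -5 = 2, A[1][2] + B[2][1] = 6 + 8 = 14) = -2 (attained at k = 0)
  C[1][2] = min over k of (A[1][0] + B[0][2] = 3 + 7 = 10, A[1][1] + B[1][2] = 7 + 8 = 15, A[1][2] + B[2][2] = 6 + 10 = 16) = 10 (attained at k = 0)
  C[2][0] = min over k of (A[2][0] + B[0][0] = -1 + 3 = 2, A[2][1] + B[1][0] = -3 + -3 = -6, A[2][2] + B[2][0] = -1 + 8 = 7) = -6 (attained at k = 1)
  C[2][1] = min over k of (A[2][0] + B[0][1] = -1 + -5 = -6, A[2][1] + B[1][1] = -3 + -5 = -8, A[2][2] + B[2][1] = -1 + 8 = 7) = -8 (attained at k = 1)
  C[2][2] = min over k of (A[2][0] + B[0][2] = -1 + 7 = 6, A[2][1] + B[1][2] = -3 + 8 = 5, A[2][2] + B[2][2] = -1 + 10 = 9) = 5 (attained at k = 1)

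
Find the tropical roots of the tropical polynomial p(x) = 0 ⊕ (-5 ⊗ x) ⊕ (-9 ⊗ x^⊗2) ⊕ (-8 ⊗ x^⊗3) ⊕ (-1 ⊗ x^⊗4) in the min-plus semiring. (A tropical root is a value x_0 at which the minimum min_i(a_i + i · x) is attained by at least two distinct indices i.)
Roots: {-7, -1, 4, 5}

Each tropical root is a break point of the lower envelope of the lines y = a_i + i · x (there are 5 lines, with slopes 0, 1, ..., 4). Only the lines that attain the minimum somewhere contribute to roots; other lines are dominated. Here the surviving (envelope) indices are i = 4, i = 3, i = 2, i = 1, i = 0.
Intersections between consecutive envelope lines give the roots: for adjacent envelope indices i < j the intersection is x = (a_i − a_j) / (j − i). Reading off the sorted break points: {-7, -1, 4, 5}.
Verification: at each break x_0, at least two indices attain the minimum of min_i(a_i + i · x_0).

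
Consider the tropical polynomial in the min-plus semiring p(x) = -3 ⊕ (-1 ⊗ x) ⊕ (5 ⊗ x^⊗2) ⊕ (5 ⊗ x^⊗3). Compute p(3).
p(3) = -3

A tropical monomial a ⊗ x^⊗i evaluates to a + i · x. Evaluating each term at x = 3:
  Term 0 contributes -3 + 0 · 3 = -3
  Term 1 contributes -1 + 1 · 3 = 2
  Term 2 contributes 5 + 2 · 3 = 11
  Term 3 contributes 5 + 3 · 3 = 14
p(3) = ⊕ of these = min[-3, 2, 11, 14] = -3.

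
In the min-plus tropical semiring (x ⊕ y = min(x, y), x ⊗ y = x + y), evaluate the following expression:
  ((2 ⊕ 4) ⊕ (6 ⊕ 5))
((2 ⊕ 4) ⊕ (6 ⊕ 5)) = 2

Expand innermost to outermost. Recall ⊕ takes the minimum of its arguments and ⊗ takes their sum. Working out the expression ((2 ⊕ 4) ⊕ (6 ⊕ 5)) gives 2.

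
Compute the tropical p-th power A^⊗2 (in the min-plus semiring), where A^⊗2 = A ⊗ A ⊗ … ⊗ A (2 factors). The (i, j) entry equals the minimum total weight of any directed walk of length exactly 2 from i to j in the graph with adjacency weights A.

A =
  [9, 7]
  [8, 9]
A^⊗2 =
  [15, 16]
  [17, 15]

Each entry (A^⊗2)_ij equals the minimum over all length-2 walks i = v_0 → v_1 → … → v_2 = j of Σ_t A[v_t][v_{t+1}]. For example, for (i, j) = (0, 1) we minimise over 2 possible intermediate vertex sequences; the minimum is 16, attained along the walk 0 → 0 → 1.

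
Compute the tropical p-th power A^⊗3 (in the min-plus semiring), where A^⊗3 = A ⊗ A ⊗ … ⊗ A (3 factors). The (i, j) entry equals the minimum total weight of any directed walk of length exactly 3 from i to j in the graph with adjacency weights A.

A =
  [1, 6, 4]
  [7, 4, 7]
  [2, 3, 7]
A^⊗3 =
  [3, 8, 6]
  [9, 12, 12]
  [4, 9, 7]

Each entry (A^⊗3)_ij equals the minimum over all length-3 walks i = v_0 → v_1 → … → v_3 = j of Σ_t A[v_t][v_{t+1}]. For example, for (i, j) = (0, 2) we minimise over 9 possible intermediate vertex sequences; the minimum is 6, attained along the walk 0 → 0 → 0 → 2.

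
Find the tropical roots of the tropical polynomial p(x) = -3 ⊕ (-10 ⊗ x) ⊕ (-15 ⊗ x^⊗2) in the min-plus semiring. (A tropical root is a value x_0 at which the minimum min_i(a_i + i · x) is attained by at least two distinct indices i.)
Roots: {5, 7}

Each tropical root is a break point of the lower envelope of the lines y = a_i + i · x (there are 3 lines, with slopes 0, 1, ..., 2). Only the lines that attain the minimum somewhere contribute to roots; other lines are dominated. Here the surviving (envelope) indices are i = 2, i = 1, i = 0.
Intersections between consecutive envelope lines give the roots: for adjacent envelope indices i < j the intersection is x = (a_i − a_j) / (j − i). Reading off the sorted break points: {5, 7}.
Verification: at each break x_0, at least two indices attain the minimum of min_i(a_i + i · x_0).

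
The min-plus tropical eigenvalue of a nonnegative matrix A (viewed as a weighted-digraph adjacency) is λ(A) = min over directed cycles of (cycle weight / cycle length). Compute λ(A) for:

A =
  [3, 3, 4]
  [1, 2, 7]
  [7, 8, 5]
λ(A) = 2

Enumerate directed cycles and compute their means (weight / length). Sample:
  cycle 0 → 0: weight = 3, length = 1, mean = 3/1 ≈ 3.000
  cycle 1 → 1: weight = 2, length = 1, mean = 2/1 ≈ 2.000
  cycle 2 → 2: weight = 5, length = 1, mean = 5/1 ≈ 5.000
  cycle 0 → 1 → 0: weight = 4, length = 2, mean = 4/2 ≈ 2.000
  cycle 0 → 2 → 0: weight = 11, length = 2, mean = 11/2 ≈ 5.500
  cycle 1 → 0 → 1: weight = 4, length = 2, mean = 4/2 ≈ 2.000
Minimum mean = 2.000, attained e.g. along the cycle 1 → 1 with weight 2 and length 1. So λ(A) = 2/1 = 2.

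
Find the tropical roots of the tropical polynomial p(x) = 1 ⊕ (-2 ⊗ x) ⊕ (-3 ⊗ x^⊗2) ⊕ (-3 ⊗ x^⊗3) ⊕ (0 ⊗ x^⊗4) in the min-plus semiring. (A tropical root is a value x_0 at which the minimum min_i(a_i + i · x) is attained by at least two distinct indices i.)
Roots: {-3, 0, 1, 3}

Each tropical root is a break point of the lower envelope of the lines y = a_i + i · x (there are 5 lines, with slopes 0, 1, ..., 4). Only the lines that attain the minimum somewhere contribute to roots; other lines are dominated. Here the surviving (envelope) indices are i = 4, i = 3, i = 2, i = 1, i = 0.
Intersections between consecutive envelope lines give the roots: for adjacent envelope indices i < j the intersection is x = (a_i − a_j) / (j − i). Reading off the sorted break points: {-3, 0, 1, 3}.
Verification: at each break x_0, at least two indices attain the minimum of min_i(a_i + i · x_0).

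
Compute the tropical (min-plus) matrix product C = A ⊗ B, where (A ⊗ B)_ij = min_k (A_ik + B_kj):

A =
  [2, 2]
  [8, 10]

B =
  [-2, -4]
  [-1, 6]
A ⊗ B =
  [0, -2]
  [6, 4]

Apply the min-plus product entry-by-entry:
  C[0][0] = min over k of (A[0][0] + B[0][0] = 2 + -2 = 0, A[0][1] + B[1][0] = 2 + -1 = 1) = 0 (attained at k = 0)
  C[0][1] = min over k of (A[0][0] + B[0][1] = 2 + -4 = -2, A[0][1] + B[1][1] = 2 + 6 = 8) = -2 (attained at k = 0)
  C[1][0] = min over k of (A[1][0] + B[0][0] = 8 + -2 = 6, A[1][1] + B[1][0] = 10 + -1 = 9) = 6 (attained at k = 0)
  C[1][1] = min over k of (A[1][0] + B[0][1] = 8 + -4 = 4, A[1][1] + B[1][1] = 10 + 6 = 16) = 4 (attained at k = 0)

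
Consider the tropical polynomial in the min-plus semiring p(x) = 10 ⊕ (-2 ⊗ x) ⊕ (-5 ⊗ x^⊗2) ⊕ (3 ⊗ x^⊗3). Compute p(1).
p(1) = -3

A tropical monomial a ⊗ x^⊗i evaluates to a + i · x. Evaluating each term at x = 1:
  Term 0 contributes 10 + 0 · 1 = 10
  Term 1 contributes -2 + 1 · 1 = -1
  Term 2 contributes -5 + 2 · 1 = -3
  Term 3 contributes 3 + 3 · 1 = 6
p(1) = ⊕ of these = min[10, -1, -3, 6] = -3.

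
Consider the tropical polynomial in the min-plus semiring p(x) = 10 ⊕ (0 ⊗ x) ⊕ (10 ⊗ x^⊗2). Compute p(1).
p(1) = 1

A tropical monomial a ⊗ x^⊗i evaluates to a + i · x. Evaluating each term at x = 1:
  Term 0 contributes 10 + 0 · 1 = 10
  Term 1 contributes 0 + 1 · 1 = 1
  Term 2 contributes 10 + 2 · 1 = 12
p(1) = ⊕ of these = min[10, 1, 12] = 1.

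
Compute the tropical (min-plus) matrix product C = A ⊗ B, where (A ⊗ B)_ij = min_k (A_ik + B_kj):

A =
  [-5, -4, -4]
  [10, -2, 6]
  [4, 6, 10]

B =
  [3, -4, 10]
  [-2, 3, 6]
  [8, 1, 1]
A ⊗ B =
  [-6, -9, -3]
  [-4, 1, 4]
  [4, 0, 11]

Apply the min-plus product entry-by-entry:
  C[0][0] = min over k of (A[0][0] + B[0][0] = -5 + 3 = -2, A[0][1] + B[1][0] = -4 + -2 = -6, A[0][2] + B[2][0] = -4 + 8 = 4) = -6 (attained at k = 1)
  C[0][1] = min over k of (A[0][0] + B[0][1] = -5 + -4 = -9, A[0][1] + B[1][1] = -4 + 3 = -1, A[0][2] + B[2][1] = -4 + 1 = -3) = -9 (attained at k = 0)
  C[0][2] = min over k of (A[0][0] + B[0][2] = -5 + 10 = 5, A[0][1] + B[1][2] = -4 + 6 = 2, A[0][2] + B[2][2] = -4 + 1 = -3) = -3 (attained at k = 2)
  C[1][0] = min over k of (A[1][0] + B[0][0] = 10 + 3 = 13, A[1][1] + B[1][0] = -2 + -2 = -4, A[1][2] + B[2][0] = 6 + 8 = 14) = -4 (attained at k = 1)
  C[1][1] = min over k of (A[1][0] + B[0][1] = 10 + -4 = 6, A[1][1] + B[1][1] = -2 + 3 = 1, A[1][2] + B[2][1] = 6 + 1 = 7) = 1 (attained at k = 1)
  C[1][2] = min over k of (A[1][0] + B[0][2] = 10 + 10 = 20, A[1][1] + B[1][2] = -2 + 6 = 4, A[1][2] + B[2][2] = 6 + 1 = 7) = 4 (attained at k = 1)
  C[2][0] = min over k of (A[2][0] + B[0][0] = 4 + 3 = 7, A[2][1] + B[1][0] = 6 + -2 = 4, A[2][2] + B[2][0] = 10 + 8 = 18) = 4 (attained at k = 1)
  C[2][1] = min over k of (A[2][0] + B[0][1] = 4 + -4 = 0, A[2][1] + B[1][1] = 6 + 3 = 9, A[2][2] + B[2][1] = 10 + 1 = 11) = 0 (attained at k = 0)
  C[2][2] = min over k of (A[2][0] + B[0][2] = 4 + 10 = 14, A[2][1] + B[1][2] = 6 + 6 = 12, A[2][2] + B[2][2] = 10 + 1 = 11) = 11 (attained at k = 2)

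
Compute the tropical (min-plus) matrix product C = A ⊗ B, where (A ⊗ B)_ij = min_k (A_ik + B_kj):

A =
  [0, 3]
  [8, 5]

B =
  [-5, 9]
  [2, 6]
A ⊗ B =
  [-5, 9]
  [3, 11]

Apply the min-plus product entry-by-entry:
  C[0][0] = min over k of (A[0][0] + B[0][0] = 0 + -5 = -5, A[0][1] + B[1][0] = 3 + 2 = 5) = -5 (attained at k = 0)
  C[0][1] = min over k of (A[0][0] + B[0][1] = 0 + 9 = 9, A[0][1] + B[1][1] = 3 + 6 = 9) = 9 (attained at k = 0)
  C[1][0] = min over k of (A[1][0] + B[0][0] = 8 + -5 = 3, A[1][1] + B[1][0] = 5 + 2 = 7) = 3 (attained at k = 0)
  C[1][1] = min over k of (A[1][0] + B[0][1] = 8 + 9 = 17, A[1][1] + B[1][1] = 5 + 6 = 11) = 11 (attained at k = 1)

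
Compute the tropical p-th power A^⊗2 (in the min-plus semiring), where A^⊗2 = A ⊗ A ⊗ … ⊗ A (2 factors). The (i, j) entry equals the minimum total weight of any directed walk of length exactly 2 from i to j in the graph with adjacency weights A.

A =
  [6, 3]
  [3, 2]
A^⊗2 =
  [6, 5]
  [5, 4]

Each entry (A^⊗2)_ij equals the minimum over all length-2 walks i = v_0 → v_1 → … → v_2 = j of Σ_t A[v_t][v_{t+1}]. For example, for (i, j) = (0, 1) we minimise over 2 possible intermediate vertex sequences; the minimum is 5, attained along the walk 0 → 1 → 1.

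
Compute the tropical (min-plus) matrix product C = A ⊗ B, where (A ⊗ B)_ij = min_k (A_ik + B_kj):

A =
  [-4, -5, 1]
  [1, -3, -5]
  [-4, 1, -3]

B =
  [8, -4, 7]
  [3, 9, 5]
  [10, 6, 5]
A ⊗ B =
  [-2, -8, 0]
  [0, -3, 0]
  [4, -8, 2]

Apply the min-plus product entry-by-entry:
  C[0][0] = min over k of (A[0][0] + B[0][0] = -4 + 8 = 4, A[0][1] + B[1][0] = -5 + 3 = -2, A[0][2] + B[2][0] = 1 + 10 = 11) = -2 (attained at k = 1)
  C[0][1] = min over k of (A[0][0] + B[0][1] = -4 + -4 = -8, A[0][1] + B[1][1] = -5 + 9 = 4, A[0][2] + B[2][1] = 1 + 6 = 7) = -8 (attained at k = 0)
  C[0][2] = min over k of (A[0][0] + B[0][2] = -4 + 7 = 3, A[0][1] + B[1][2] = -5 + 5 = 0, A[0][2] + B[2][2] = 1 + 5 = 6) = 0 (attained at k = 1)
  C[1][0] = min over k of (A[1][0] + B[0][0] = 1 + 8 = 9, A[1][1] + B[1][0] = -3 + 3 = 0, A[1][2] + B[2][0] = -5 + 10 = 5) = 0 (attained at k = 1)
  C[1][1] = min over k of (A[1][0] + B[0][1] = 1 + -4 = -3, A[1][1] + B[1][1] = -3 + 9 = 6, A[1][2] + B[2][1] = -5 + 6 = 1) = -3 (attained at k = 0)
  C[1][2] = min over k of (A[1][0] + B[0][2] = 1 + 7 = 8, A[1][1] + B[1][2] = -3 + 5 = 2, A[1][2] + B[2][2] = -5 + 5 = 0) = 0 (attained at k = 2)
  C[2][0] = min over k of (A[2][0] + B[0][0] = -4 + 8 = 4, A[2][1] + B[1][0] = 1 + 3 = 4, A[2][2] + B[2][0] = -3 + 10 = 7) = 4 (attained at k = 0)
  C[2][1] = min over k of (A[2][0] + B[0][1] = -4 + -4 = -8, A[2][1] + B[1][1] = 1 + 9 = 10, A[2][2] + B[2][1] = -3 + 6 = 3) = -8 (attained at k = 0)
  C[2][2] = min over k of (A[2][0] + B[0][2] = -4 + 7 = 3, A[2][1] + B[1][2] = 1 + 5 = 6, A[2][2] + B[2][2] = -3 + 5 = 2) = 2 (attained at k = 2)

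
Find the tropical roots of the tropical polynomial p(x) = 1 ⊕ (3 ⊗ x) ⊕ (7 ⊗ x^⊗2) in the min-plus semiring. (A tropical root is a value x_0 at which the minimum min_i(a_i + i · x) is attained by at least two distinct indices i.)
Roots: {-4, -2}

Each tropical root is a break point of the lower envelope of the lines y = a_i + i · x (there are 3 lines, with slopes 0, 1, ..., 2). Only the lines that attain the minimum somewhere contribute to roots; other lines are dominated. Here the surviving (envelope) indices are i = 2, i = 1, i = 0.
Intersections between consecutive envelope lines give the roots: for adjacent envelope indices i < j the intersection is x = (a_i − a_j) / (j − i). Reading off the sorted break points: {-4, -2}.
Verification: at each break x_0, at least two indices attain the minimum of min_i(a_i + i · x_0).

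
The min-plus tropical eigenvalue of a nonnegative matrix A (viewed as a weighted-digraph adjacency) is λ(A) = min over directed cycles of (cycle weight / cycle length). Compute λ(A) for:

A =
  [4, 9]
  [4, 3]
λ(A) = 3

Enumerate directed cycles and compute their means (weight / length). Sample:
  cycle 0 → 0: weight = 4, length = 1, mean = 4/1 ≈ 4.000
  cycle 1 → 1: weight = 3, length = 1, mean = 3/1 ≈ 3.000
  cycle 0 → 1 → 0: weight = 13, length = 2, mean = 13/2 ≈ 6.500
  cycle 1 → 0 → 1: weight = 13, length = 2, mean = 13/2 ≈ 6.500
Minimum mean = 3.000, attained e.g. along the cycle 1 → 1 with weight 3 and length 1. So λ(A) = 3/1 = 3.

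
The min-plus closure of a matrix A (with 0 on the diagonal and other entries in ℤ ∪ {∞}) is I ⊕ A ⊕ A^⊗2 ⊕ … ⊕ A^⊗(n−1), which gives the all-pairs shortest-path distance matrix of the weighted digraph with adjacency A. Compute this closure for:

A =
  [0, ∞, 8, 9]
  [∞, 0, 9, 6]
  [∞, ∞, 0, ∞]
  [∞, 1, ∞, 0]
Closure =
  [0, 10, 8, 9]
  [∞, 0, 9, 6]
  [∞, ∞, 0, ∞]
  [∞, 1, 10, 0]

This is the Floyd-Warshall all-pairs shortest-path computation. For each intermediate vertex k = 0, 1, …, 3, update dist[i][j] ← min(dist[i][j], dist[i][k] + dist[k][j]). The final matrix gives, for each (i, j), the minimum total weight of any directed path from i to j (possibly empty when i = j).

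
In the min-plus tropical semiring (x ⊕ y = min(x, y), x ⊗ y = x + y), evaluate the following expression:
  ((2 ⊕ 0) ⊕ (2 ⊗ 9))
((2 ⊕ 0) ⊕ (2 ⊗ 9)) = 0

Expand innermost to outermost. Recall ⊕ takes the minimum of its arguments and ⊗ takes their sum. Working out the expression ((2 ⊕ 0) ⊕ (2 ⊗ 9)) gives 0.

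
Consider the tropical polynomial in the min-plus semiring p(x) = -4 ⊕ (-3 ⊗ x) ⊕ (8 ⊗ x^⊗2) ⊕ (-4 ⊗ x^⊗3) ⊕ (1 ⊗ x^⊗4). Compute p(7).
p(7) = -4

A tropical monomial a ⊗ x^⊗i evaluates to a + i · x. Evaluating each term at x = 7:
  Term 0 contributes -4 + 0 · 7 = -4
  Term 1 contributes -3 + 1 · 7 = 4
  Term 2 contributes 8 + 2 · 7 = 22
  Term 3 contributes -4 + 3 · 7 = 17
  Term 4 contributes 1 + 4 · 7 = 29
p(7) = ⊕ of these = min[-4, 4, 22, 17, 29] = -4.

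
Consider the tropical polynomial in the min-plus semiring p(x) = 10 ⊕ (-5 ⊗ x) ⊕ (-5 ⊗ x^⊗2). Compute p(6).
p(6) = 1

A tropical monomial a ⊗ x^⊗i evaluates to a + i · x. Evaluating each term at x = 6:
  Term 0 contributes 10 + 0 · 6 = 10
  Term 1 contributes -5 + 1 · 6 = 1
  Term 2 contributes -5 + 2 · 6 = 7
p(6) = ⊕ of these = min[10, 1, 7] = 1.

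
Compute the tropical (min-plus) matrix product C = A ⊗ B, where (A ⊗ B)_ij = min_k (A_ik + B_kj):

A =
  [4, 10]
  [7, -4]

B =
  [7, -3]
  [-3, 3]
A ⊗ B =
  [7, 1]
  [-7, -1]

Apply the min-plus product entry-by-entry:
  C[0][0] = min over k of (A[0][0] + B[0][0] = 4 + 7 = 11, A[0][1] + B[1][0] = 10 + -3 = 7) = 7 (attained at k = 1)
  C[0][1] = min over k of (A[0][0] + B[0][1] = 4 + -3 = 1, A[0][1] + B[1][1] = 10 + 3 = 13) = 1 (attained at k = 0)
  C[1][0] = min over k of (A[1][0] + B[0][0] = 7 + 7 = 14, A[1][1] + B[1][0] = -4 + -3 = -7) = -7 (attained at k = 1)
  C[1][1] = min over k of (A[1][0] + B[0][1] = 7 + -3 = 4, A[1][1] + B[1][1] = -4 + 3 = -1) = -1 (attained at k = 1)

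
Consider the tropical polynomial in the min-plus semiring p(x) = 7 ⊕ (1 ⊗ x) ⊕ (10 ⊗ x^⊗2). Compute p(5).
p(5) = 6

A tropical monomial a ⊗ x^⊗i evaluates to a + i · x. Evaluating each term at x = 5:
  Term 0 contributes 7 + 0 · 5 = 7
  Term 1 contributes 1 + 1 · 5 = 6
  Term 2 contributes 10 + 2 · 5 = 20
p(5) = ⊕ of these = min[7, 6, 20] = 6.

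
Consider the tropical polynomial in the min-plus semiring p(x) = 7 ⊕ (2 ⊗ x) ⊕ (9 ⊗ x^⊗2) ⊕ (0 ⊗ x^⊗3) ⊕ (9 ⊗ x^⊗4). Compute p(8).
p(8) = 7

A tropical monomial a ⊗ x^⊗i evaluates to a + i · x. Evaluating each term at x = 8:
  Term 0 contributes 7 + 0 · 8 = 7
  Term 1 contributes 2 + 1 · 8 = 10
  Term 2 contributes 9 + 2 · 8 = 25
  Term 3 contributes 0 + 3 · 8 = 24
  Term 4 contributes 9 + 4 · 8 = 41
p(8) = ⊕ of these = min[7, 10, 25, 24, 41] = 7.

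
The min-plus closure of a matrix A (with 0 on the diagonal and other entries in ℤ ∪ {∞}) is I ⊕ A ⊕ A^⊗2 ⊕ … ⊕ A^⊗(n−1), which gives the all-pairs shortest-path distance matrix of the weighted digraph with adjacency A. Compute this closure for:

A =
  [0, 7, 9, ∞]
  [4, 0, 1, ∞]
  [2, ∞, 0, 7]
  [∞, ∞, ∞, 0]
Closure =
  [0, 7, 8, 15]
  [3, 0, 1, 8]
  [2, 9, 0, 7]
  [∞, ∞, ∞, 0]

This is the Floyd-Warshall all-pairs shortest-path computation. For each intermediate vertex k = 0, 1, …, 3, update dist[i][j] ← min(dist[i][j], dist[i][k] + dist[k][j]). The final matrix gives, for each (i, j), the minimum total weight of any directed path from i to j (possibly empty when i = j).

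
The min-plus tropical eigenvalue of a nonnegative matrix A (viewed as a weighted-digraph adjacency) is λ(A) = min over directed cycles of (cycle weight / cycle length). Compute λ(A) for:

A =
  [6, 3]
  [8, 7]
λ(A) = 11/2

Enumerate directed cycles and compute their means (weight / length). Sample:
  cycle 0 → 0: weight = 6, length = 1, mean = 6/1 ≈ 6.000
  cycle 1 → 1: weight = 7, length = 1, mean = 7/1 ≈ 7.000
  cycle 0 → 1 → 0: weight = 11, length = 2, mean = 11/2 ≈ 5.500
  cycle 1 → 0 → 1: weight = 11, length = 2, mean = 11/2 ≈ 5.500
Minimum mean = 5.500, attained e.g. along the cycle 0 → 1 → 0 with weight 11 and length 2. So λ(A) = 11/2 = 11/2.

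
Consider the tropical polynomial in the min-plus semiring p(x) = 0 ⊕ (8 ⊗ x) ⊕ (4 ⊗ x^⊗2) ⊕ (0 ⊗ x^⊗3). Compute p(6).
p(6) = 0

A tropical monomial a ⊗ x^⊗i evaluates to a + i · x. Evaluating each term at x = 6:
  Term 0 contributes 0 + 0 · 6 = 0
  Term 1 contributes 8 + 1 · 6 = 14
  Term 2 contributes 4 + 2 · 6 = 16
  Term 3 contributes 0 + 3 · 6 = 18
p(6) = ⊕ of these = min[0, 14, 16, 18] = 0.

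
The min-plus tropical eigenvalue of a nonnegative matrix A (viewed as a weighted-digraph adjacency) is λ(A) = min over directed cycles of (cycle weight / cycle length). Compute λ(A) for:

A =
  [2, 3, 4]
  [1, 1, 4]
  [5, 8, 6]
λ(A) = 1

Enumerate directed cycles and compute their means (weight / length). Sample:
  cycle 0 → 0: weight = 2, length = 1, mean = 2/1 ≈ 2.000
  cycle 1 → 1: weight = 1, length = 1, mean = 1/1 ≈ 1.000
  cycle 2 → 2: weight = 6, length = 1, mean = 6/1 ≈ 6.000
  cycle 0 → 1 → 0: weight = 4, length = 2, mean = 4/2 ≈ 2.000
  cycle 0 → 2 → 0: weight = 9, length = 2, mean = 9/2 ≈ 4.500
  cycle 1 → 0 → 1: weight = 4, length = 2, mean = 4/2 ≈ 2.000
Minimum mean = 1.000, attained e.g. along the cycle 1 → 1 with weight 1 and length 1. So λ(A) = 1/1 = 1.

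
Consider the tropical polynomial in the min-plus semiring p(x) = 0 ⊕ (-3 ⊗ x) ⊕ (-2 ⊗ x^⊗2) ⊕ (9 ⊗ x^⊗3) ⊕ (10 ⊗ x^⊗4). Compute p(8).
p(8) = 0

A tropical monomial a ⊗ x^⊗i evaluates to a + i · x. Evaluating each term at x = 8:
  Term 0 contributes 0 + 0 · 8 = 0
  Term 1 contributes -3 + 1 · 8 = 5
  Term 2 contributes -2 + 2 · 8 = 14
  Term 3 contributes 9 + 3 · 8 = 33
  Term 4 contributes 10 + 4 · 8 = 42
p(8) = ⊕ of these = min[0, 5, 14, 33, 42] = 0.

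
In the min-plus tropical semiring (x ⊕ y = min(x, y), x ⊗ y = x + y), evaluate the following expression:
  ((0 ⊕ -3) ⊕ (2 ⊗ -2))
((0 ⊕ -3) ⊕ (2 ⊗ -2)) = -3

Expand innermost to outermost. Recall ⊕ takes the minimum of its arguments and ⊗ takes their sum. Working out the expression ((0 ⊕ -3) ⊕ (2 ⊗ -2)) gives -3.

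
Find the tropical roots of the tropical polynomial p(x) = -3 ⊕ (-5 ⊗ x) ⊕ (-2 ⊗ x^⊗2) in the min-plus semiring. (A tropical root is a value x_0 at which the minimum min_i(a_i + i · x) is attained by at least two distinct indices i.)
Roots: {-3, 2}

Each tropical root is a break point of the lower envelope of the lines y = a_i + i · x (there are 3 lines, with slopes 0, 1, ..., 2). Only the lines that attain the minimum somewhere contribute to roots; other lines are dominated. Here the surviving (envelope) indices are i = 2, i = 1, i = 0.
Intersections between consecutive envelope lines give the roots: for adjacent envelope indices i < j the intersection is x = (a_i − a_j) / (j − i). Reading off the sorted break points: {-3, 2}.
Verification: at each break x_0, at least two indices attain the minimum of min_i(a_i + i · x_0).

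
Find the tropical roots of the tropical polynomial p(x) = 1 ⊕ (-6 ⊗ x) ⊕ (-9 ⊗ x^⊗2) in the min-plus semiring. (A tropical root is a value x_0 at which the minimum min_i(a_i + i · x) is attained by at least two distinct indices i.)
Roots: {3, 7}

Each tropical root is a break point of the lower envelope of the lines y = a_i + i · x (there are 3 lines, with slopes 0, 1, ..., 2). Only the lines that attain the minimum somewhere contribute to roots; other lines are dominated. Here the surviving (envelope) indices are i = 2, i = 1, i = 0.
Intersections between consecutive envelope lines give the roots: for adjacent envelope indices i < j the intersection is x = (a_i − a_j) / (j − i). Reading off the sorted break points: {3, 7}.
Verification: at each break x_0, at least two indices attain the minimum of min_i(a_i + i · x_0).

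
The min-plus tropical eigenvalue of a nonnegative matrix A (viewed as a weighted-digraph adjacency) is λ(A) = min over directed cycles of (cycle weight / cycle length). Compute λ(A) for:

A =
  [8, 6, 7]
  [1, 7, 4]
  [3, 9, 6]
λ(A) = 7/2

Enumerate directed cycles and compute their means (weight / length). Sample:
  cycle 0 → 0: weight = 8, length = 1, mean = 8/1 ≈ 8.000
  cycle 1 → 1: weight = 7, length = 1, mean = 7/1 ≈ 7.000
  cycle 2 → 2: weight = 6, length = 1, mean = 6/1 ≈ 6.000
  cycle 0 → 1 → 0: weight = 7, length = 2, mean = 7/2 ≈ 3.500
  cycle 0 → 2 → 0: weight = 10, length = 2, mean = 10/2 ≈ 5.000
  cycle 1 → 0 → 1: weight = 7, length = 2, mean = 7/2 ≈ 3.500
Minimum mean = 3.500, attained e.g. along the cycle 0 → 1 → 0 with weight 7 and length 2. So λ(A) = 7/2 = 7/2.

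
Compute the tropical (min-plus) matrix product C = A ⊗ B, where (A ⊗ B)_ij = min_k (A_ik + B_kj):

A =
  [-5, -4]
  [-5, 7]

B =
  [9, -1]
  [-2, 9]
A ⊗ B =
  [-6, -6]
  [4, -6]

Apply the min-plus product entry-by-entry:
  C[0][0] = min over k of (A[0][0] + B[0][0] = -5 + 9 = 4, A[0][1] + B[1][0] = -4 + -2 = -6) = -6 (attained at k = 1)
  C[0][1] = min over k of (A[0][0] + B[0][1] = -5 + -1 = -6, A[0][1] + B[1][1] = -4 + 9 = 5) = -6 (attained at k = 0)
  C[1][0] = min over k of (A[1][0] + B[0][0] = -5 + 9 = 4, A[1][1] + B[1][0] = 7 + -2 = 5) = 4 (attained at k = 0)
  C[1][1] = min over k of (A[1][0] + B[0][1] = -5 + -1 = -6, A[1][1] + B[1][1] = 7 + 9 = 16) = -6 (attained at k = 0)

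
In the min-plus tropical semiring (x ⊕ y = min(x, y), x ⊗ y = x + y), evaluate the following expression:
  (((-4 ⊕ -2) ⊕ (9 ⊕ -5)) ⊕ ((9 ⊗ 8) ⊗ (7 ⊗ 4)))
(((-4 ⊕ -2) ⊕ (9 ⊕ -5)) ⊕ ((9 ⊗ 8) ⊗ (7 ⊗ 4))) = -5

Expand innermost to outermost. Recall ⊕ takes the minimum of its arguments and ⊗ takes their sum. Working out the expression (((-4 ⊕ -2) ⊕ (9 ⊕ -5)) ⊕ ((9 ⊗ 8) ⊗ (7 ⊗ 4))) gives -5.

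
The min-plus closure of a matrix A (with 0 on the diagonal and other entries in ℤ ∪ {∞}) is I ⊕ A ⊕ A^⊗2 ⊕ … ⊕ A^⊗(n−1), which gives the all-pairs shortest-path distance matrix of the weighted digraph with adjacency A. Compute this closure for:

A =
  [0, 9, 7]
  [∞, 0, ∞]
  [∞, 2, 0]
Closure =
  [0, 9, 7]
  [∞, 0, ∞]
  [∞, 2, 0]

This is the Floyd-Warshall all-pairs shortest-path computation. For each intermediate vertex k = 0, 1, …, 2, update dist[i][j] ← min(dist[i][j], dist[i][k] + dist[k][j]). The final matrix gives, for each (i, j), the minimum total weight of any directed path from i to j (possibly empty when i = j).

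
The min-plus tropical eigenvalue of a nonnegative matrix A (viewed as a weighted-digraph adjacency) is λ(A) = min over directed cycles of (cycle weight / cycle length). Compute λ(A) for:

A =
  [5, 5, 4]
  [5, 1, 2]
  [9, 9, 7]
λ(A) = 1

Enumerate directed cycles and compute their means (weight / length). Sample:
  cycle 0 → 0: weight = 5, length = 1, mean = 5/1 ≈ 5.000
  cycle 1 → 1: weight = 1, length = 1, mean = 1/1 ≈ 1.000
  cycle 2 → 2: weight = 7, length = 1, mean = 7/1 ≈ 7.000
  cycle 0 → 1 → 0: weight = 10, length = 2, mean = 10/2 ≈ 5.000
  cycle 0 → 2 → 0: weight = 13, length = 2, mean = 13/2 ≈ 6.500
  cycle 1 → 0 → 1: weight = 10, length = 2, mean = 10/2 ≈ 5.000
Minimum mean = 1.000, attained e.g. along the cycle 1 → 1 with weight 1 and length 1. So λ(A) = 1/1 = 1.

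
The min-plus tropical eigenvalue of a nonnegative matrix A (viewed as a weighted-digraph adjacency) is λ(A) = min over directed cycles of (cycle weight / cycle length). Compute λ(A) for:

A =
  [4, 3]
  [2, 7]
λ(A) = 5/2

Enumerate directed cycles and compute their means (weight / length). Sample:
  cycle 0 → 0: weight = 4, length = 1, mean = 4/1 ≈ 4.000
  cycle 1 → 1: weight = 7, length = 1, mean = 7/1 ≈ 7.000
  cycle 0 → 1 → 0: weight = 5, length = 2, mean = 5/2 ≈ 2.500
  cycle 1 → 0 → 1: weight = 5, length = 2, mean = 5/2 ≈ 2.500
Minimum mean = 2.500, attained e.g. along the cycle 0 → 1 → 0 with weight 5 and length 2. So λ(A) = 5/2 = 5/2.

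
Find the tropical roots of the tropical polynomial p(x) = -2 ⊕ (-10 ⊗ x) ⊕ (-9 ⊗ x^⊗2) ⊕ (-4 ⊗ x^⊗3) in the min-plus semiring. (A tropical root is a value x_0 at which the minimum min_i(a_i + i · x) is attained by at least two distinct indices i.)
Roots: {-5, -1, 8}

Each tropical root is a break point of the lower envelope of the lines y = a_i + i · x (there are 4 lines, with slopes 0, 1, ..., 3). Only the lines that attain the minimum somewhere contribute to roots; other lines are dominated. Here the surviving (envelope) indices are i = 3, i = 2, i = 1, i = 0.
Intersections between consecutive envelope lines give the roots: for adjacent envelope indices i < j the intersection is x = (a_i − a_j) / (j − i). Reading off the sorted break points: {-5, -1, 8}.
Verification: at each break x_0, at least two indices attain the minimum of min_i(a_i + i · x_0).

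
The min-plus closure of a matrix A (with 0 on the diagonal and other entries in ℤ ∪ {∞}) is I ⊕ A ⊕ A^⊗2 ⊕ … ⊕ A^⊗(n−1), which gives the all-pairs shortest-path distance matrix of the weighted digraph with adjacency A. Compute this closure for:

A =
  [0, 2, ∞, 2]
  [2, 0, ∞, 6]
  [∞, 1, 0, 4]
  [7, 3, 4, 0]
Closure =
  [0, 2, 6, 2]
  [2, 0, 8, 4]
  [3, 1, 0, 4]
  [5, 3, 4, 0]

This is the Floyd-Warshall all-pairs shortest-path computation. For each intermediate vertex k = 0, 1, …, 3, update dist[i][j] ← min(dist[i][j], dist[i][k] + dist[k][j]). The final matrix gives, for each (i, j), the minimum total weight of any directed path from i to j (possibly empty when i = j).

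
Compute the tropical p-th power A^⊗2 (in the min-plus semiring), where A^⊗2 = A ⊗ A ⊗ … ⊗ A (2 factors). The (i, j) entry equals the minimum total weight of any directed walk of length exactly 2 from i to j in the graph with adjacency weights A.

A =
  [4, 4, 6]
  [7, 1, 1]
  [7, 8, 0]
A^⊗2 =
  [8, 5, 5]
  [8, 2, 1]
  [7, 8, 0]

Each entry (A^⊗2)_ij equals the minimum over all length-2 walks i = v_0 → v_1 → … → v_2 = j of Σ_t A[v_t][v_{t+1}]. For example, for (i, j) = (0, 2) we minimise over 3 possible intermediate vertex sequences; the minimum is 5, attained along the walk 0 → 1 → 2.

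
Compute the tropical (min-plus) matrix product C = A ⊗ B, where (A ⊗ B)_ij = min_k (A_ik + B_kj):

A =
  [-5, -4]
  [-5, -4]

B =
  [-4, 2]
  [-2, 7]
A ⊗ B =
  [-9, -3]
  [-9, -3]

Apply the min-plus product entry-by-entry:
  C[0][0] = min over k of (A[0][0] + B[0][0] = -5 + -4 = -9, A[0][1] + B[1][0] = -4 + -2 = -6) = -9 (attained at k = 0)
  C[0][1] = min over k of (A[0][0] + B[0][1] = -5 + 2 = -3, A[0][1] + B[1][1] = -4 + 7 = 3) = -3 (attained at k = 0)
  C[1][0] = min over k of (A[1][0] + B[0][0] = -5 + -4 = -9, A[1][1] + B[1][0] = -4 + -2 = -6) = -9 (attained at k = 0)
  C[1][1] = min over k of (A[1][0] + B[0][1] = -5 + 2 = -3, A[1][1] + B[1][1] = -4 + 7 = 3) = -3 (attained at k = 0)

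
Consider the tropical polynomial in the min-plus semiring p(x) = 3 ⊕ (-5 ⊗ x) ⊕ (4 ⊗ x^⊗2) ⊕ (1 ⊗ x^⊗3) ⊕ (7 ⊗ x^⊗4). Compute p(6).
p(6) = 1

A tropical monomial a ⊗ x^⊗i evaluates to a + i · x. Evaluating each term at x = 6:
  Term 0 contributes 3 + 0 · 6 = 3
  Term 1 contributes -5 + 1 · 6 = 1
  Term 2 contributes 4 + 2 · 6 = 16
  Term 3 contributes 1 + 3 · 6 = 19
  Term 4 contributes 7 + 4 · 6 = 31
p(6) = ⊕ of these = min[3, 1, 16, 19, 31] = 1.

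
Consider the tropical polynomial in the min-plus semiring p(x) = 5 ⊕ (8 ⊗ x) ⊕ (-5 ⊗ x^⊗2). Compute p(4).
p(4) = 3

A tropical monomial a ⊗ x^⊗i evaluates to a + i · x. Evaluating each term at x = 4:
  Term 0 contributes 5 + 0 · 4 = 5
  Term 1 contributes 8 + 1 · 4 = 12
  Term 2 contributes -5 + 2 · 4 = 3
p(4) = ⊕ of these = min[5, 12, 3] = 3.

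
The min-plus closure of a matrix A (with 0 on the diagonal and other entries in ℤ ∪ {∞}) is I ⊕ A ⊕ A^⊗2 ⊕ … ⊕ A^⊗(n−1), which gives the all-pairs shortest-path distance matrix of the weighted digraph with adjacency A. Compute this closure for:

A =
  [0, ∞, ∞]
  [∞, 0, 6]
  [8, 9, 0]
Closure =
  [0, ∞, ∞]
  [14, 0, 6]
  [8, 9, 0]

This is the Floyd-Warshall all-pairs shortest-path computation. For each intermediate vertex k = 0, 1, …, 2, update dist[i][j] ← min(dist[i][j], dist[i][k] + dist[k][j]). The final matrix gives, for each (i, j), the minimum total weight of any directed path from i to j (possibly empty when i = j).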